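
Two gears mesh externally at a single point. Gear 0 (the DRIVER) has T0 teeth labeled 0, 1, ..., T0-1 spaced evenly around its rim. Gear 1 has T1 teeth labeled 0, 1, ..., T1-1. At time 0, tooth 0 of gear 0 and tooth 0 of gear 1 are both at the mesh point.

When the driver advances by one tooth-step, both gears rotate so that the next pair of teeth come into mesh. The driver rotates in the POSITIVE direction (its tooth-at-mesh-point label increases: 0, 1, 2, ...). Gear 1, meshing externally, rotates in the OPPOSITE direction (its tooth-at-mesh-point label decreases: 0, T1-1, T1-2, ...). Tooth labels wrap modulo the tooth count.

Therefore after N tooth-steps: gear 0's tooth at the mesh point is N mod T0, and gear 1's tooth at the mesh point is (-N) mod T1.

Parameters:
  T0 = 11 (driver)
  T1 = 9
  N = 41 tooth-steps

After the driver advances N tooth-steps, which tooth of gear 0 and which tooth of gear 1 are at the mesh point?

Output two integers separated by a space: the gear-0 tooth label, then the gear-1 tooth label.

Answer: 8 4

Derivation:
Gear 0 (driver, T0=11): tooth at mesh = N mod T0
  41 = 3 * 11 + 8, so 41 mod 11 = 8
  gear 0 tooth = 8
Gear 1 (driven, T1=9): tooth at mesh = (-N) mod T1
  41 = 4 * 9 + 5, so 41 mod 9 = 5
  (-41) mod 9 = (-5) mod 9 = 9 - 5 = 4
Mesh after 41 steps: gear-0 tooth 8 meets gear-1 tooth 4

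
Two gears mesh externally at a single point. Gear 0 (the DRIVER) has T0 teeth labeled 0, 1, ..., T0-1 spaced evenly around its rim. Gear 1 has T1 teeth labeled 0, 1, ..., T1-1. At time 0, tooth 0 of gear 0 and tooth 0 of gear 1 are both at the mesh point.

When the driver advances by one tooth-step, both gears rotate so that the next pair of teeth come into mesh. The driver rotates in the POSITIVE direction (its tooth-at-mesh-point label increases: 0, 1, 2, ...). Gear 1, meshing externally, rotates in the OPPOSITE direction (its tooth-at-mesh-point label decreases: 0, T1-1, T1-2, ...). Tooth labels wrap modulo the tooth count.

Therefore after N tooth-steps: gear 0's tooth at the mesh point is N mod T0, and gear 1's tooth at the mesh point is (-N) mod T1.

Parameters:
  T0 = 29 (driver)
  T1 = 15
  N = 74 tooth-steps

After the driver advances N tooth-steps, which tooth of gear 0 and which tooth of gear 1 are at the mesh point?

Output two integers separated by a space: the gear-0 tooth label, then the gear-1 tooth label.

Gear 0 (driver, T0=29): tooth at mesh = N mod T0
  74 = 2 * 29 + 16, so 74 mod 29 = 16
  gear 0 tooth = 16
Gear 1 (driven, T1=15): tooth at mesh = (-N) mod T1
  74 = 4 * 15 + 14, so 74 mod 15 = 14
  (-74) mod 15 = (-14) mod 15 = 15 - 14 = 1
Mesh after 74 steps: gear-0 tooth 16 meets gear-1 tooth 1

Answer: 16 1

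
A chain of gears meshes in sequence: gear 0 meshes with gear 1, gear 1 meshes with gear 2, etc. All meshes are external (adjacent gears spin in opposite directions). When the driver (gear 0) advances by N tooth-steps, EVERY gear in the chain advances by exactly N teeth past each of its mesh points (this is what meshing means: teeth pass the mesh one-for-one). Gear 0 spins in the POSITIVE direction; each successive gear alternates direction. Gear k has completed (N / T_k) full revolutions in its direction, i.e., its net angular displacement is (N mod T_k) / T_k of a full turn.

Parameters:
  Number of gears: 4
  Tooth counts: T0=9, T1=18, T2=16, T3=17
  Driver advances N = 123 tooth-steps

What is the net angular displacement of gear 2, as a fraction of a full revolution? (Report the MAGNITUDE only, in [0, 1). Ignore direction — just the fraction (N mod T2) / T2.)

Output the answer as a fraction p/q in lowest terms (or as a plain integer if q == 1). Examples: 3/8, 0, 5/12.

Chain of 4 gears, tooth counts: [9, 18, 16, 17]
  gear 0: T0=9, direction=positive, advance = 123 mod 9 = 6 teeth = 6/9 turn
  gear 1: T1=18, direction=negative, advance = 123 mod 18 = 15 teeth = 15/18 turn
  gear 2: T2=16, direction=positive, advance = 123 mod 16 = 11 teeth = 11/16 turn
  gear 3: T3=17, direction=negative, advance = 123 mod 17 = 4 teeth = 4/17 turn
Gear 2: 123 mod 16 = 11
Fraction = 11 / 16 = 11/16 (gcd(11,16)=1) = 11/16

Answer: 11/16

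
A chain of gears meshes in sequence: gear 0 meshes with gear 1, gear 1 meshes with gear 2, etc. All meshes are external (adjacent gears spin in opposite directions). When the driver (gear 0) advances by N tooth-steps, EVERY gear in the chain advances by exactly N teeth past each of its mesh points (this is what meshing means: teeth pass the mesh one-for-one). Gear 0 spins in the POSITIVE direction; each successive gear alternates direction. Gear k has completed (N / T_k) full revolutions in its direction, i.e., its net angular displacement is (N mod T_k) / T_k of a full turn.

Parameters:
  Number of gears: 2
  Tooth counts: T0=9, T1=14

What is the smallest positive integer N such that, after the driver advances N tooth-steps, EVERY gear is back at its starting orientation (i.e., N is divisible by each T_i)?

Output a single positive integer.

Gear k returns to start when N is a multiple of T_k.
All gears at start simultaneously when N is a common multiple of [9, 14]; the smallest such N is lcm(9, 14).
Start: lcm = T0 = 9
Fold in T1=14: gcd(9, 14) = 1; lcm(9, 14) = 9 * 14 / 1 = 126 / 1 = 126
Full cycle length = 126

Answer: 126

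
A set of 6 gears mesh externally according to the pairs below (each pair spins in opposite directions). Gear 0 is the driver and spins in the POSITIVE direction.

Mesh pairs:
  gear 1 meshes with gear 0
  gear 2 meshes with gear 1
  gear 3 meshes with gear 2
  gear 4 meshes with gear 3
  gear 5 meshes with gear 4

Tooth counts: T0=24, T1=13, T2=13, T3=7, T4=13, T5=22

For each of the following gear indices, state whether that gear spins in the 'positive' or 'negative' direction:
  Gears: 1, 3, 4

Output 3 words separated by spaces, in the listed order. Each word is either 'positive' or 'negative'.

Gear 0 (driver): positive (depth 0)
  gear 1: meshes with gear 0 -> depth 1 -> negative (opposite of gear 0)
  gear 2: meshes with gear 1 -> depth 2 -> positive (opposite of gear 1)
  gear 3: meshes with gear 2 -> depth 3 -> negative (opposite of gear 2)
  gear 4: meshes with gear 3 -> depth 4 -> positive (opposite of gear 3)
  gear 5: meshes with gear 4 -> depth 5 -> negative (opposite of gear 4)
Queried indices 1, 3, 4 -> negative, negative, positive

Answer: negative negative positive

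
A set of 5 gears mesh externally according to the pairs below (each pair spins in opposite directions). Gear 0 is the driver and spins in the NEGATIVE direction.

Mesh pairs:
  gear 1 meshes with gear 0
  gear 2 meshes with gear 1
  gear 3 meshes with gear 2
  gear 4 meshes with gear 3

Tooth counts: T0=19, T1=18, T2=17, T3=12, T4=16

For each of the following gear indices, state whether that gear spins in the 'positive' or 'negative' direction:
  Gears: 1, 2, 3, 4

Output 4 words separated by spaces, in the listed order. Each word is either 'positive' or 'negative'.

Answer: positive negative positive negative

Derivation:
Gear 0 (driver): negative (depth 0)
  gear 1: meshes with gear 0 -> depth 1 -> positive (opposite of gear 0)
  gear 2: meshes with gear 1 -> depth 2 -> negative (opposite of gear 1)
  gear 3: meshes with gear 2 -> depth 3 -> positive (opposite of gear 2)
  gear 4: meshes with gear 3 -> depth 4 -> negative (opposite of gear 3)
Queried indices 1, 2, 3, 4 -> positive, negative, positive, negative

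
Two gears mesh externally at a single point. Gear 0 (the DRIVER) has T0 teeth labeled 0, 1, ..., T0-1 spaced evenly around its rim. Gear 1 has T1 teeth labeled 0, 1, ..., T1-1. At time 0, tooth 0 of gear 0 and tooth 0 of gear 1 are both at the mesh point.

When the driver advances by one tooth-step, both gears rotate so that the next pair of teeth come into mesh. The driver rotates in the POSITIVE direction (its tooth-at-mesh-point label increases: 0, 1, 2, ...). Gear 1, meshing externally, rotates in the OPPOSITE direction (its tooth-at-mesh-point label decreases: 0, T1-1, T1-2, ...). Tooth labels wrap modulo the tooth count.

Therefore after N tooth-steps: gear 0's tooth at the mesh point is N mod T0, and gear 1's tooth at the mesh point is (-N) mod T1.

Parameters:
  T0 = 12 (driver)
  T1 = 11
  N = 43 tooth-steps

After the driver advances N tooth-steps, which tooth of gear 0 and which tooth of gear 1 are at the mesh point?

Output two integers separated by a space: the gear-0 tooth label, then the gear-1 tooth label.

Answer: 7 1

Derivation:
Gear 0 (driver, T0=12): tooth at mesh = N mod T0
  43 = 3 * 12 + 7, so 43 mod 12 = 7
  gear 0 tooth = 7
Gear 1 (driven, T1=11): tooth at mesh = (-N) mod T1
  43 = 3 * 11 + 10, so 43 mod 11 = 10
  (-43) mod 11 = (-10) mod 11 = 11 - 10 = 1
Mesh after 43 steps: gear-0 tooth 7 meets gear-1 tooth 1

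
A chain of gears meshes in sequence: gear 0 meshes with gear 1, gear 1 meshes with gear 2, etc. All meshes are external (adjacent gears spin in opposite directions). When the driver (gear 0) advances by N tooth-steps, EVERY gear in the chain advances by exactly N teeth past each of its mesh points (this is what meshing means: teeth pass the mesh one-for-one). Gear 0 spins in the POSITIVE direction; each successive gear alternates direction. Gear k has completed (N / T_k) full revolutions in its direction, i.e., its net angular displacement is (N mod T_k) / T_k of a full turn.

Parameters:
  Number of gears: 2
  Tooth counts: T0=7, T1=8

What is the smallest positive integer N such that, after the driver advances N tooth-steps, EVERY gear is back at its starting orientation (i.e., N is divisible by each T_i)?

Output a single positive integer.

Answer: 56

Derivation:
Gear k returns to start when N is a multiple of T_k.
All gears at start simultaneously when N is a common multiple of [7, 8]; the smallest such N is lcm(7, 8).
Start: lcm = T0 = 7
Fold in T1=8: gcd(7, 8) = 1; lcm(7, 8) = 7 * 8 / 1 = 56 / 1 = 56
Full cycle length = 56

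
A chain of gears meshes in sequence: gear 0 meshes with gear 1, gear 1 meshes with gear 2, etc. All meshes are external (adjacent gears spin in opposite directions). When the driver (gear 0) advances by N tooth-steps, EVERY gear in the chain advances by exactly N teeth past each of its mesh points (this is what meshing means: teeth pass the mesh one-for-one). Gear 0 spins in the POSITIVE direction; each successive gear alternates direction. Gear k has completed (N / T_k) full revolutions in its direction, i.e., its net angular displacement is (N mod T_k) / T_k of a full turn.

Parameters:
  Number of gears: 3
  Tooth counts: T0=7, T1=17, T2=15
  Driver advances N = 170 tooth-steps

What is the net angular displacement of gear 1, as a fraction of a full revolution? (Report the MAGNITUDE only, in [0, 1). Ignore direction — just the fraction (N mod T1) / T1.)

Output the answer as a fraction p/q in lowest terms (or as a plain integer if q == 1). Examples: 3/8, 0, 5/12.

Answer: 0

Derivation:
Chain of 3 gears, tooth counts: [7, 17, 15]
  gear 0: T0=7, direction=positive, advance = 170 mod 7 = 2 teeth = 2/7 turn
  gear 1: T1=17, direction=negative, advance = 170 mod 17 = 0 teeth = 0/17 turn
  gear 2: T2=15, direction=positive, advance = 170 mod 15 = 5 teeth = 5/15 turn
Gear 1: 170 mod 17 = 0
Fraction = 0 / 17 = 0/1 (gcd(0,17)=17) = 0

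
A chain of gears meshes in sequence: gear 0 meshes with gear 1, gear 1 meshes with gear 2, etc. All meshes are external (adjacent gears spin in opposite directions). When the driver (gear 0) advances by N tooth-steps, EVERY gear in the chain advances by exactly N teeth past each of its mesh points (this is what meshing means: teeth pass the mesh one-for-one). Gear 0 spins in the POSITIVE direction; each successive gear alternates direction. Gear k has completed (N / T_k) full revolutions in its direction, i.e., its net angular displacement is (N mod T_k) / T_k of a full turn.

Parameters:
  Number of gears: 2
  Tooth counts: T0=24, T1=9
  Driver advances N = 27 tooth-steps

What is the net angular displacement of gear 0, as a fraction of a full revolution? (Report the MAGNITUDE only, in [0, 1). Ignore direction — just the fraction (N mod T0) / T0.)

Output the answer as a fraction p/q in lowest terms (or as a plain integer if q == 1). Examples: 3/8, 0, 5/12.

Answer: 1/8

Derivation:
Chain of 2 gears, tooth counts: [24, 9]
  gear 0: T0=24, direction=positive, advance = 27 mod 24 = 3 teeth = 3/24 turn
  gear 1: T1=9, direction=negative, advance = 27 mod 9 = 0 teeth = 0/9 turn
Gear 0: 27 mod 24 = 3
Fraction = 3 / 24 = 1/8 (gcd(3,24)=3) = 1/8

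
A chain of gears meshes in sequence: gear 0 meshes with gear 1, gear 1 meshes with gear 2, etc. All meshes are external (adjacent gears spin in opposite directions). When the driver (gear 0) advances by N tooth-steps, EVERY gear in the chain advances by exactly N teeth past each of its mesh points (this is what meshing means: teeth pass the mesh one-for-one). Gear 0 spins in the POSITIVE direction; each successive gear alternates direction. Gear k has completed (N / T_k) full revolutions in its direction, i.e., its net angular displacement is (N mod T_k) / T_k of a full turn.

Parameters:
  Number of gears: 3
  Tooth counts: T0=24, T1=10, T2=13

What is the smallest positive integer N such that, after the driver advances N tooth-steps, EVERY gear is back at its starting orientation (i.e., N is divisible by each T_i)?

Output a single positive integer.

Gear k returns to start when N is a multiple of T_k.
All gears at start simultaneously when N is a common multiple of [24, 10, 13]; the smallest such N is lcm(24, 10, 13).
Start: lcm = T0 = 24
Fold in T1=10: gcd(24, 10) = 2; lcm(24, 10) = 24 * 10 / 2 = 240 / 2 = 120
Fold in T2=13: gcd(120, 13) = 1; lcm(120, 13) = 120 * 13 / 1 = 1560 / 1 = 1560
Full cycle length = 1560

Answer: 1560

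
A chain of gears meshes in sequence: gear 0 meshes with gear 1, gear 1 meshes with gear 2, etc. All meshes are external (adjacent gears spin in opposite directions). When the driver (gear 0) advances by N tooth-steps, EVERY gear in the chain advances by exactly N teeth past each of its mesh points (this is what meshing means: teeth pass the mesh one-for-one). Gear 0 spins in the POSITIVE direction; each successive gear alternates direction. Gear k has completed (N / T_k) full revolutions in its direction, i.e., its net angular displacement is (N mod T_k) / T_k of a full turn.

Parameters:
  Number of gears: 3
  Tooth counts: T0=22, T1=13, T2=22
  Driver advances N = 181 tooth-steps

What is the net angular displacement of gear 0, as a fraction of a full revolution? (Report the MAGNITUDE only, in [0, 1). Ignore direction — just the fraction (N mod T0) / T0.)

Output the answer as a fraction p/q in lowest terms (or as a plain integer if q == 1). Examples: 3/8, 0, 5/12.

Answer: 5/22

Derivation:
Chain of 3 gears, tooth counts: [22, 13, 22]
  gear 0: T0=22, direction=positive, advance = 181 mod 22 = 5 teeth = 5/22 turn
  gear 1: T1=13, direction=negative, advance = 181 mod 13 = 12 teeth = 12/13 turn
  gear 2: T2=22, direction=positive, advance = 181 mod 22 = 5 teeth = 5/22 turn
Gear 0: 181 mod 22 = 5
Fraction = 5 / 22 = 5/22 (gcd(5,22)=1) = 5/22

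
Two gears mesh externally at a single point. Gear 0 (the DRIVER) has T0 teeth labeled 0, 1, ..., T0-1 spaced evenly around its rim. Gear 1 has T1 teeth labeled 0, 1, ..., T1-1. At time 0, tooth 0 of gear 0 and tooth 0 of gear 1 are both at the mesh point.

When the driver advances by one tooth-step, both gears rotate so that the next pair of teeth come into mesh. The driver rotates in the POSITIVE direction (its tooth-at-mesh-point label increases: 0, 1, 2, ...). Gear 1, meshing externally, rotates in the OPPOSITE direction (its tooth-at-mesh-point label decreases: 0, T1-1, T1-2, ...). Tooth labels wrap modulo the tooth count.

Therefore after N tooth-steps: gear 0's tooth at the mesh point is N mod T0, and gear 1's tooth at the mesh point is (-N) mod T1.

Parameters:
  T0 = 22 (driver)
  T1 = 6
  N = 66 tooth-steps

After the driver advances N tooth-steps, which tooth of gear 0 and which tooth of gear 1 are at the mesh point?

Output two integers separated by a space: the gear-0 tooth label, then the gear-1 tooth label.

Answer: 0 0

Derivation:
Gear 0 (driver, T0=22): tooth at mesh = N mod T0
  66 = 3 * 22 + 0, so 66 mod 22 = 0
  gear 0 tooth = 0
Gear 1 (driven, T1=6): tooth at mesh = (-N) mod T1
  66 = 11 * 6 + 0, so 66 mod 6 = 0
  (-66) mod 6 = 0
Mesh after 66 steps: gear-0 tooth 0 meets gear-1 tooth 0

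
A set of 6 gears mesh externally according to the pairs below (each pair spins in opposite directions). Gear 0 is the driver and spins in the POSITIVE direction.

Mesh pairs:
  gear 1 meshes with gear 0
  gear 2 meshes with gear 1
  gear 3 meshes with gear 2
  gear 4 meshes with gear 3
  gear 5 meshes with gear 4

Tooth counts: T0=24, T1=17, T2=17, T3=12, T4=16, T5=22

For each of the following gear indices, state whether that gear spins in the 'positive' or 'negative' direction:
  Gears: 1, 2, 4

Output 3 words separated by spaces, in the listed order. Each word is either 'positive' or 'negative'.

Answer: negative positive positive

Derivation:
Gear 0 (driver): positive (depth 0)
  gear 1: meshes with gear 0 -> depth 1 -> negative (opposite of gear 0)
  gear 2: meshes with gear 1 -> depth 2 -> positive (opposite of gear 1)
  gear 3: meshes with gear 2 -> depth 3 -> negative (opposite of gear 2)
  gear 4: meshes with gear 3 -> depth 4 -> positive (opposite of gear 3)
  gear 5: meshes with gear 4 -> depth 5 -> negative (opposite of gear 4)
Queried indices 1, 2, 4 -> negative, positive, positive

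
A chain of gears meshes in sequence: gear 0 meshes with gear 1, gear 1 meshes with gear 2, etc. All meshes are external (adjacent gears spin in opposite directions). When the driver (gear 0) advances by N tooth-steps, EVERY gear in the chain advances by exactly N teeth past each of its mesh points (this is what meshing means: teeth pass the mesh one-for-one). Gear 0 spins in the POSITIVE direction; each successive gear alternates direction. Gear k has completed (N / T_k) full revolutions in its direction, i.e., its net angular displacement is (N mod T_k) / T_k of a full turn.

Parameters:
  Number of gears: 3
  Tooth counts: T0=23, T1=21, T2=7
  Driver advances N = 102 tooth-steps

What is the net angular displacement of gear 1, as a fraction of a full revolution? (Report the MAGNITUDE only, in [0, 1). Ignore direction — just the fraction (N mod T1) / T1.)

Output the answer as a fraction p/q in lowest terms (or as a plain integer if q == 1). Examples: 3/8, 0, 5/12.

Chain of 3 gears, tooth counts: [23, 21, 7]
  gear 0: T0=23, direction=positive, advance = 102 mod 23 = 10 teeth = 10/23 turn
  gear 1: T1=21, direction=negative, advance = 102 mod 21 = 18 teeth = 18/21 turn
  gear 2: T2=7, direction=positive, advance = 102 mod 7 = 4 teeth = 4/7 turn
Gear 1: 102 mod 21 = 18
Fraction = 18 / 21 = 6/7 (gcd(18,21)=3) = 6/7

Answer: 6/7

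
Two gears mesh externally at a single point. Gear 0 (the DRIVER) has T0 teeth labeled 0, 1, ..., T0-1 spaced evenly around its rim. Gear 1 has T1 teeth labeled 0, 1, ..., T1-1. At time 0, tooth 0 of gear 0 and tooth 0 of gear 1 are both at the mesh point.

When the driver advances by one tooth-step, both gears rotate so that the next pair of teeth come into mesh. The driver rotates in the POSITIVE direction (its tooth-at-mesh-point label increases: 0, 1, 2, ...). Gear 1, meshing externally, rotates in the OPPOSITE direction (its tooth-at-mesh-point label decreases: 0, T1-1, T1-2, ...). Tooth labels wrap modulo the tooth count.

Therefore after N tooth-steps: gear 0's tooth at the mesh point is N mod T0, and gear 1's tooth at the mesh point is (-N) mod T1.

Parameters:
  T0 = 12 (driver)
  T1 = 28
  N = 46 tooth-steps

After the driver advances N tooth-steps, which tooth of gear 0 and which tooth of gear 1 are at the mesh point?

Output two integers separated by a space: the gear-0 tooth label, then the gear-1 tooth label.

Gear 0 (driver, T0=12): tooth at mesh = N mod T0
  46 = 3 * 12 + 10, so 46 mod 12 = 10
  gear 0 tooth = 10
Gear 1 (driven, T1=28): tooth at mesh = (-N) mod T1
  46 = 1 * 28 + 18, so 46 mod 28 = 18
  (-46) mod 28 = (-18) mod 28 = 28 - 18 = 10
Mesh after 46 steps: gear-0 tooth 10 meets gear-1 tooth 10

Answer: 10 10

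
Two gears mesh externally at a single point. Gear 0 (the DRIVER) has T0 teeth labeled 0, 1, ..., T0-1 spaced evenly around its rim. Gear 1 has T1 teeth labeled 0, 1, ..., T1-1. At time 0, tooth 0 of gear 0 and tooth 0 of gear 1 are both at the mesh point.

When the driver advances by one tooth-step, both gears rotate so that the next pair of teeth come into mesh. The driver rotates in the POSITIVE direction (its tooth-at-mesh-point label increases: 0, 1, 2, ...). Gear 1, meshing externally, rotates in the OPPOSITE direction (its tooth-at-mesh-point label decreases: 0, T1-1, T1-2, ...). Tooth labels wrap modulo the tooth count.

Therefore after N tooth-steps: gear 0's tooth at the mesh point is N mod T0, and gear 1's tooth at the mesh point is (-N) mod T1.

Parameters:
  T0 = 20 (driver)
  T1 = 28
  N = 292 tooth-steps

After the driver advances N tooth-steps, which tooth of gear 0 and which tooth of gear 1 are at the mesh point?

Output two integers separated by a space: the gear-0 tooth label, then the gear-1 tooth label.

Gear 0 (driver, T0=20): tooth at mesh = N mod T0
  292 = 14 * 20 + 12, so 292 mod 20 = 12
  gear 0 tooth = 12
Gear 1 (driven, T1=28): tooth at mesh = (-N) mod T1
  292 = 10 * 28 + 12, so 292 mod 28 = 12
  (-292) mod 28 = (-12) mod 28 = 28 - 12 = 16
Mesh after 292 steps: gear-0 tooth 12 meets gear-1 tooth 16

Answer: 12 16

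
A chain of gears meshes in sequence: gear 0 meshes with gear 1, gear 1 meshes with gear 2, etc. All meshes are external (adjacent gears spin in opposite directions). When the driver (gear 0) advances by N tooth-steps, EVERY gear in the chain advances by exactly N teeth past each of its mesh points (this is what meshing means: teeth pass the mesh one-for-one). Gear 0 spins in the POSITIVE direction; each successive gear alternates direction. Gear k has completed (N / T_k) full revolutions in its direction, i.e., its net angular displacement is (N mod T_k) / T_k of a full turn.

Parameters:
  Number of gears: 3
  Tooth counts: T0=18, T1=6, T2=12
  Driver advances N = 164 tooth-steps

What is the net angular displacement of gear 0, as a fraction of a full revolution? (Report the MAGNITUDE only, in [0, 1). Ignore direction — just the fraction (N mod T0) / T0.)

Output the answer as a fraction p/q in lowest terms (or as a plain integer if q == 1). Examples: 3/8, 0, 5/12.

Answer: 1/9

Derivation:
Chain of 3 gears, tooth counts: [18, 6, 12]
  gear 0: T0=18, direction=positive, advance = 164 mod 18 = 2 teeth = 2/18 turn
  gear 1: T1=6, direction=negative, advance = 164 mod 6 = 2 teeth = 2/6 turn
  gear 2: T2=12, direction=positive, advance = 164 mod 12 = 8 teeth = 8/12 turn
Gear 0: 164 mod 18 = 2
Fraction = 2 / 18 = 1/9 (gcd(2,18)=2) = 1/9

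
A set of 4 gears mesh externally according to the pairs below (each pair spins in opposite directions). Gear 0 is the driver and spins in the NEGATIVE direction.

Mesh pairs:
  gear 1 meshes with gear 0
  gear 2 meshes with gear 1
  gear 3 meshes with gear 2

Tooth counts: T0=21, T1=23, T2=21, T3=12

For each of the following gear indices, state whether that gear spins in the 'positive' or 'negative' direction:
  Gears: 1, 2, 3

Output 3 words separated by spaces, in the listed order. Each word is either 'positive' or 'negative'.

Answer: positive negative positive

Derivation:
Gear 0 (driver): negative (depth 0)
  gear 1: meshes with gear 0 -> depth 1 -> positive (opposite of gear 0)
  gear 2: meshes with gear 1 -> depth 2 -> negative (opposite of gear 1)
  gear 3: meshes with gear 2 -> depth 3 -> positive (opposite of gear 2)
Queried indices 1, 2, 3 -> positive, negative, positive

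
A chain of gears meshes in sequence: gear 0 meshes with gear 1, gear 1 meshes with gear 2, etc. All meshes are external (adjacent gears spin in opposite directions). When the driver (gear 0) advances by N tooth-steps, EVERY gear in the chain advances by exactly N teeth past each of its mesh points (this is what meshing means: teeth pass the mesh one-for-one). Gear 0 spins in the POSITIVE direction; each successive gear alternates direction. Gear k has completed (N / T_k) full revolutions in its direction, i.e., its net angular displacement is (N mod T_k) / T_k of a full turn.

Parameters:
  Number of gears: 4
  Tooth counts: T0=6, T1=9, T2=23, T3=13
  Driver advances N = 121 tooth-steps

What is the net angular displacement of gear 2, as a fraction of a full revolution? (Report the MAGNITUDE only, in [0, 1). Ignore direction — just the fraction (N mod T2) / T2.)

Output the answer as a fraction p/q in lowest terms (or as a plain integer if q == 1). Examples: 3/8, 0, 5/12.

Chain of 4 gears, tooth counts: [6, 9, 23, 13]
  gear 0: T0=6, direction=positive, advance = 121 mod 6 = 1 teeth = 1/6 turn
  gear 1: T1=9, direction=negative, advance = 121 mod 9 = 4 teeth = 4/9 turn
  gear 2: T2=23, direction=positive, advance = 121 mod 23 = 6 teeth = 6/23 turn
  gear 3: T3=13, direction=negative, advance = 121 mod 13 = 4 teeth = 4/13 turn
Gear 2: 121 mod 23 = 6
Fraction = 6 / 23 = 6/23 (gcd(6,23)=1) = 6/23

Answer: 6/23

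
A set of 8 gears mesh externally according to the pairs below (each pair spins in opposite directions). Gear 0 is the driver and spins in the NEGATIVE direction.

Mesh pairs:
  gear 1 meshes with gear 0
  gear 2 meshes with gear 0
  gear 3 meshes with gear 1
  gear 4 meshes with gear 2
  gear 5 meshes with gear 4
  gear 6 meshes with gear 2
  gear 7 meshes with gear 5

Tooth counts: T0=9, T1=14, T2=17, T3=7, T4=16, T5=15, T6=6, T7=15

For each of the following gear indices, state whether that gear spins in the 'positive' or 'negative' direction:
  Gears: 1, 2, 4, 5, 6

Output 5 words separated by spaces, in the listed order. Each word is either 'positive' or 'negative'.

Gear 0 (driver): negative (depth 0)
  gear 1: meshes with gear 0 -> depth 1 -> positive (opposite of gear 0)
  gear 2: meshes with gear 0 -> depth 1 -> positive (opposite of gear 0)
  gear 3: meshes with gear 1 -> depth 2 -> negative (opposite of gear 1)
  gear 4: meshes with gear 2 -> depth 2 -> negative (opposite of gear 2)
  gear 5: meshes with gear 4 -> depth 3 -> positive (opposite of gear 4)
  gear 6: meshes with gear 2 -> depth 2 -> negative (opposite of gear 2)
  gear 7: meshes with gear 5 -> depth 4 -> negative (opposite of gear 5)
Queried indices 1, 2, 4, 5, 6 -> positive, positive, negative, positive, negative

Answer: positive positive negative positive negative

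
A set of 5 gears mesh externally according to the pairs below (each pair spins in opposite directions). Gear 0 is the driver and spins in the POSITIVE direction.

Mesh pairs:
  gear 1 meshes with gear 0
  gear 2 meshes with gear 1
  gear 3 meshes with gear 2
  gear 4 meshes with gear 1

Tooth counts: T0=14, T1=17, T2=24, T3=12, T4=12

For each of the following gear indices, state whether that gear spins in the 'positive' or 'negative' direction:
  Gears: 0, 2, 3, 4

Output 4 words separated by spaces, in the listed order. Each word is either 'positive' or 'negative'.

Gear 0 (driver): positive (depth 0)
  gear 1: meshes with gear 0 -> depth 1 -> negative (opposite of gear 0)
  gear 2: meshes with gear 1 -> depth 2 -> positive (opposite of gear 1)
  gear 3: meshes with gear 2 -> depth 3 -> negative (opposite of gear 2)
  gear 4: meshes with gear 1 -> depth 2 -> positive (opposite of gear 1)
Queried indices 0, 2, 3, 4 -> positive, positive, negative, positive

Answer: positive positive negative positive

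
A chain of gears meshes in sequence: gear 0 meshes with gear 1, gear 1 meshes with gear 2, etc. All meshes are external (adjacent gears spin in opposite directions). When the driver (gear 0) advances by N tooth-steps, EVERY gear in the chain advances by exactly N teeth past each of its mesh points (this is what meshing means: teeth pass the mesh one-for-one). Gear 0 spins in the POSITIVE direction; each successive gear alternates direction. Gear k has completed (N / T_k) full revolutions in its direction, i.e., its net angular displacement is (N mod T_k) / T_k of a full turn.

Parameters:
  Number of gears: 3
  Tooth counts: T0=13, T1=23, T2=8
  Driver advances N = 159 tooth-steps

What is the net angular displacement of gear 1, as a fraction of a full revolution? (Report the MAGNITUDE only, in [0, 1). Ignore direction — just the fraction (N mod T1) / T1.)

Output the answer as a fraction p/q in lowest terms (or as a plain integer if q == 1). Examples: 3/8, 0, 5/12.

Answer: 21/23

Derivation:
Chain of 3 gears, tooth counts: [13, 23, 8]
  gear 0: T0=13, direction=positive, advance = 159 mod 13 = 3 teeth = 3/13 turn
  gear 1: T1=23, direction=negative, advance = 159 mod 23 = 21 teeth = 21/23 turn
  gear 2: T2=8, direction=positive, advance = 159 mod 8 = 7 teeth = 7/8 turn
Gear 1: 159 mod 23 = 21
Fraction = 21 / 23 = 21/23 (gcd(21,23)=1) = 21/23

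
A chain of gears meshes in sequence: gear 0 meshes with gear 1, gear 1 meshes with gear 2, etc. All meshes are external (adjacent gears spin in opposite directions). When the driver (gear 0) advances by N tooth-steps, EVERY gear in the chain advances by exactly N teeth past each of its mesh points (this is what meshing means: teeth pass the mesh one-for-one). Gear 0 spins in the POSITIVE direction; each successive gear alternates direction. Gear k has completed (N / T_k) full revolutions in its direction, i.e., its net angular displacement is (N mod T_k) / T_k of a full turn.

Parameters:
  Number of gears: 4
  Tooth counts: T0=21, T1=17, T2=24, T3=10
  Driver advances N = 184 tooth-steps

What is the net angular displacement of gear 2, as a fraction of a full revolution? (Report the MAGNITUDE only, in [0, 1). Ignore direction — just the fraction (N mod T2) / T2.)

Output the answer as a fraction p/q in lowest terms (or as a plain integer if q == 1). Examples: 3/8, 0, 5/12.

Chain of 4 gears, tooth counts: [21, 17, 24, 10]
  gear 0: T0=21, direction=positive, advance = 184 mod 21 = 16 teeth = 16/21 turn
  gear 1: T1=17, direction=negative, advance = 184 mod 17 = 14 teeth = 14/17 turn
  gear 2: T2=24, direction=positive, advance = 184 mod 24 = 16 teeth = 16/24 turn
  gear 3: T3=10, direction=negative, advance = 184 mod 10 = 4 teeth = 4/10 turn
Gear 2: 184 mod 24 = 16
Fraction = 16 / 24 = 2/3 (gcd(16,24)=8) = 2/3

Answer: 2/3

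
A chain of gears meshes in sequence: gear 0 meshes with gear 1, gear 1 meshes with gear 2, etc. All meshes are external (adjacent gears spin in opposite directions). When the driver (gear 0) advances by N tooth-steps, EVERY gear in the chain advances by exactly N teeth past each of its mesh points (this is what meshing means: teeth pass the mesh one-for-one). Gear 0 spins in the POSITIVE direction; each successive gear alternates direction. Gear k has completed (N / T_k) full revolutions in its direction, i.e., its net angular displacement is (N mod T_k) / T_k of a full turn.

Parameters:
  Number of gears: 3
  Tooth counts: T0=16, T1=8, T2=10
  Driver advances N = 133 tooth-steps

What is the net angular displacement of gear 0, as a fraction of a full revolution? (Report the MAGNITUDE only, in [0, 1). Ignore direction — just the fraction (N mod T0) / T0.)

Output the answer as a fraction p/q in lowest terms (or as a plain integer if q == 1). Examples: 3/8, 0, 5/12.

Chain of 3 gears, tooth counts: [16, 8, 10]
  gear 0: T0=16, direction=positive, advance = 133 mod 16 = 5 teeth = 5/16 turn
  gear 1: T1=8, direction=negative, advance = 133 mod 8 = 5 teeth = 5/8 turn
  gear 2: T2=10, direction=positive, advance = 133 mod 10 = 3 teeth = 3/10 turn
Gear 0: 133 mod 16 = 5
Fraction = 5 / 16 = 5/16 (gcd(5,16)=1) = 5/16

Answer: 5/16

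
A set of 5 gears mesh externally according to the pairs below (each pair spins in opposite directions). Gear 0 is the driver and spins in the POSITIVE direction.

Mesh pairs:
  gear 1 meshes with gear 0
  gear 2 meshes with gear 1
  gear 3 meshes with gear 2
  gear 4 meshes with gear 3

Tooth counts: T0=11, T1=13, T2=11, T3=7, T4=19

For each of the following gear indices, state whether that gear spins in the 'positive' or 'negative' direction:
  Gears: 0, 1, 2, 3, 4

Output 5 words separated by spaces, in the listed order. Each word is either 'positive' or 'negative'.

Gear 0 (driver): positive (depth 0)
  gear 1: meshes with gear 0 -> depth 1 -> negative (opposite of gear 0)
  gear 2: meshes with gear 1 -> depth 2 -> positive (opposite of gear 1)
  gear 3: meshes with gear 2 -> depth 3 -> negative (opposite of gear 2)
  gear 4: meshes with gear 3 -> depth 4 -> positive (opposite of gear 3)
Queried indices 0, 1, 2, 3, 4 -> positive, negative, positive, negative, positive

Answer: positive negative positive negative positive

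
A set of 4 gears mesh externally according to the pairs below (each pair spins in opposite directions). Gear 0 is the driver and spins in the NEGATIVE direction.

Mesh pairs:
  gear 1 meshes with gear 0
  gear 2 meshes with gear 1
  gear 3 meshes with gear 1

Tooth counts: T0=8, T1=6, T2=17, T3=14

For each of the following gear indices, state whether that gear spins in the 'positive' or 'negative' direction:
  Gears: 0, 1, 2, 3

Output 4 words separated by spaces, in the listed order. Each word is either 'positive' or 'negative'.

Answer: negative positive negative negative

Derivation:
Gear 0 (driver): negative (depth 0)
  gear 1: meshes with gear 0 -> depth 1 -> positive (opposite of gear 0)
  gear 2: meshes with gear 1 -> depth 2 -> negative (opposite of gear 1)
  gear 3: meshes with gear 1 -> depth 2 -> negative (opposite of gear 1)
Queried indices 0, 1, 2, 3 -> negative, positive, negative, negative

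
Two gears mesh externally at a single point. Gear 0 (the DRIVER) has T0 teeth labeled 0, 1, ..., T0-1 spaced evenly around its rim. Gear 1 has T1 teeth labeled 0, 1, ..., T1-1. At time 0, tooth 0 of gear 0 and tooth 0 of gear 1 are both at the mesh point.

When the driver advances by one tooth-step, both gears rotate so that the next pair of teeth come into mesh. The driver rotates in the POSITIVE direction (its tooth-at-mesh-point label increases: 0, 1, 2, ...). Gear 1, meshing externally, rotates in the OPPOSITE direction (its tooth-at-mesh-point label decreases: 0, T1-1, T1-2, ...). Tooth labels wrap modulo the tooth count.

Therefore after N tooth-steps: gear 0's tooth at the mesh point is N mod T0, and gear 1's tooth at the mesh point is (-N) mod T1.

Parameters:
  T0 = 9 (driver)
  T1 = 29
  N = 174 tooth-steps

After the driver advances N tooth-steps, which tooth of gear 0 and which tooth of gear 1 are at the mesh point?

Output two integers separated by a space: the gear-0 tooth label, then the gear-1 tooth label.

Gear 0 (driver, T0=9): tooth at mesh = N mod T0
  174 = 19 * 9 + 3, so 174 mod 9 = 3
  gear 0 tooth = 3
Gear 1 (driven, T1=29): tooth at mesh = (-N) mod T1
  174 = 6 * 29 + 0, so 174 mod 29 = 0
  (-174) mod 29 = 0
Mesh after 174 steps: gear-0 tooth 3 meets gear-1 tooth 0

Answer: 3 0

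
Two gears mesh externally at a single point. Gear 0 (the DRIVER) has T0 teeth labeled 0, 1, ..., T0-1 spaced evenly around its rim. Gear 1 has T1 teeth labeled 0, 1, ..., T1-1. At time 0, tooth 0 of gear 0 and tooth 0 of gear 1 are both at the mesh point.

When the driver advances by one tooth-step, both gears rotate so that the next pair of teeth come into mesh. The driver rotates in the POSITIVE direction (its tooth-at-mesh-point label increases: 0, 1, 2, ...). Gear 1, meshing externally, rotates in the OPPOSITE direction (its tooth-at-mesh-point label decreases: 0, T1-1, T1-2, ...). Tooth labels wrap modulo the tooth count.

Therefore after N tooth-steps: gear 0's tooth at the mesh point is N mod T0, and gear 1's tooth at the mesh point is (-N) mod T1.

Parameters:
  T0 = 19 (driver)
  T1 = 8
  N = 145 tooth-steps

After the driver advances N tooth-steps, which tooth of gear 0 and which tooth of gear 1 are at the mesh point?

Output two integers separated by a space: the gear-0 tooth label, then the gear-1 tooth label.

Answer: 12 7

Derivation:
Gear 0 (driver, T0=19): tooth at mesh = N mod T0
  145 = 7 * 19 + 12, so 145 mod 19 = 12
  gear 0 tooth = 12
Gear 1 (driven, T1=8): tooth at mesh = (-N) mod T1
  145 = 18 * 8 + 1, so 145 mod 8 = 1
  (-145) mod 8 = (-1) mod 8 = 8 - 1 = 7
Mesh after 145 steps: gear-0 tooth 12 meets gear-1 tooth 7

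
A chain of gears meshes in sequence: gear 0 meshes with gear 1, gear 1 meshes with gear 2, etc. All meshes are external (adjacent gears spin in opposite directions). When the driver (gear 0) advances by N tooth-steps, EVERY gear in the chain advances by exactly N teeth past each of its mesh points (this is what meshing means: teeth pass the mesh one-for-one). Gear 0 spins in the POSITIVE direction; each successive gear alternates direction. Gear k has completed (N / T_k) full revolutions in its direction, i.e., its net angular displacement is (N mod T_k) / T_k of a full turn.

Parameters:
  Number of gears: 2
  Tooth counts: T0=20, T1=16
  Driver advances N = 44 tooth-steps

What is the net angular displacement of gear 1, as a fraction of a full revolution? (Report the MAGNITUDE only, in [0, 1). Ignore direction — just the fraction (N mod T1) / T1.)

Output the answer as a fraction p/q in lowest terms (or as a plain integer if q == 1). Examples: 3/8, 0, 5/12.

Answer: 3/4

Derivation:
Chain of 2 gears, tooth counts: [20, 16]
  gear 0: T0=20, direction=positive, advance = 44 mod 20 = 4 teeth = 4/20 turn
  gear 1: T1=16, direction=negative, advance = 44 mod 16 = 12 teeth = 12/16 turn
Gear 1: 44 mod 16 = 12
Fraction = 12 / 16 = 3/4 (gcd(12,16)=4) = 3/4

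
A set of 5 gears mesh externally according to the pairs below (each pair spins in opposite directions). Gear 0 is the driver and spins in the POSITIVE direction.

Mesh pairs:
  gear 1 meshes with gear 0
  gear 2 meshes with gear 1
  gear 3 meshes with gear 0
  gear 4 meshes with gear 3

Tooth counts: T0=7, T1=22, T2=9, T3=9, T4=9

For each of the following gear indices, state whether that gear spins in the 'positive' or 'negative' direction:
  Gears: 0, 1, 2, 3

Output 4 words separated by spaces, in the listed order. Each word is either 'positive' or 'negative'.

Answer: positive negative positive negative

Derivation:
Gear 0 (driver): positive (depth 0)
  gear 1: meshes with gear 0 -> depth 1 -> negative (opposite of gear 0)
  gear 2: meshes with gear 1 -> depth 2 -> positive (opposite of gear 1)
  gear 3: meshes with gear 0 -> depth 1 -> negative (opposite of gear 0)
  gear 4: meshes with gear 3 -> depth 2 -> positive (opposite of gear 3)
Queried indices 0, 1, 2, 3 -> positive, negative, positive, negative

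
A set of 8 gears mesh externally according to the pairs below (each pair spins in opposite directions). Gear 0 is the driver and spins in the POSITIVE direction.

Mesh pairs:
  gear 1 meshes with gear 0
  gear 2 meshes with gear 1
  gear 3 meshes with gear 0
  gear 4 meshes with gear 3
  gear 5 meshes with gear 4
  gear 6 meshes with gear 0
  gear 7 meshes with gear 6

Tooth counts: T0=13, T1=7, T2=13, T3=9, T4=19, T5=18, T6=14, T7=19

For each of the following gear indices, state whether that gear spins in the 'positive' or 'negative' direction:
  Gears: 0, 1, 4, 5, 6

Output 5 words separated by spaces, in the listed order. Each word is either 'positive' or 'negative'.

Answer: positive negative positive negative negative

Derivation:
Gear 0 (driver): positive (depth 0)
  gear 1: meshes with gear 0 -> depth 1 -> negative (opposite of gear 0)
  gear 2: meshes with gear 1 -> depth 2 -> positive (opposite of gear 1)
  gear 3: meshes with gear 0 -> depth 1 -> negative (opposite of gear 0)
  gear 4: meshes with gear 3 -> depth 2 -> positive (opposite of gear 3)
  gear 5: meshes with gear 4 -> depth 3 -> negative (opposite of gear 4)
  gear 6: meshes with gear 0 -> depth 1 -> negative (opposite of gear 0)
  gear 7: meshes with gear 6 -> depth 2 -> positive (opposite of gear 6)
Queried indices 0, 1, 4, 5, 6 -> positive, negative, positive, negative, negative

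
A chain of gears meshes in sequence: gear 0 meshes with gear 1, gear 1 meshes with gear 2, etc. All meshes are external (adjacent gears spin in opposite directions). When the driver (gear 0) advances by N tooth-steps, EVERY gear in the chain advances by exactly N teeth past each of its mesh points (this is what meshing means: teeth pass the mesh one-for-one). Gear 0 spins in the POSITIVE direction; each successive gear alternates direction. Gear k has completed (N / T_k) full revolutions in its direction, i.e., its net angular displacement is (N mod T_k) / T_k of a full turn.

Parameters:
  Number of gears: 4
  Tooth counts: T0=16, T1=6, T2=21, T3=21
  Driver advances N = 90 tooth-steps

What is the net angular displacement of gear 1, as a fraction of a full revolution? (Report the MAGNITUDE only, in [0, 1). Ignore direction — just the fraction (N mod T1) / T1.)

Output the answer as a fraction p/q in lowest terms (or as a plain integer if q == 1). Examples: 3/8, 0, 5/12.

Answer: 0

Derivation:
Chain of 4 gears, tooth counts: [16, 6, 21, 21]
  gear 0: T0=16, direction=positive, advance = 90 mod 16 = 10 teeth = 10/16 turn
  gear 1: T1=6, direction=negative, advance = 90 mod 6 = 0 teeth = 0/6 turn
  gear 2: T2=21, direction=positive, advance = 90 mod 21 = 6 teeth = 6/21 turn
  gear 3: T3=21, direction=negative, advance = 90 mod 21 = 6 teeth = 6/21 turn
Gear 1: 90 mod 6 = 0
Fraction = 0 / 6 = 0/1 (gcd(0,6)=6) = 0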